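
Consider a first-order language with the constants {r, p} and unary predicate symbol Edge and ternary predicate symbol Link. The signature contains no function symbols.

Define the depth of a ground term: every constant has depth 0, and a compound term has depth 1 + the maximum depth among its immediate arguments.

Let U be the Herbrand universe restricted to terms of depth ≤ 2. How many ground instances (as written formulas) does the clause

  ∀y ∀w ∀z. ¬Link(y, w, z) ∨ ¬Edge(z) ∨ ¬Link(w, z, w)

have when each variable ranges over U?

8

Ground terms of depth ≤ 2:
  With no function symbols every ground term is a constant, so there are exactly 2 ground terms at every depth bound.
  N_0 = 2
  N_1 = 2
  N_2 = 2
  Explicitly: r, p.
So there are 2 ground terms available for substitution.
Each of y, w, z ranges independently over the available ground terms, and distinct assignments produce distinct instances.
Number of ground instances = 2^3 = 8.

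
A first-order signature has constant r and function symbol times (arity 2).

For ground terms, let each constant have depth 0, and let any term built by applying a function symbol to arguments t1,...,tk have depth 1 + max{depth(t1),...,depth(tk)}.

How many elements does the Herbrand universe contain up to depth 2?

Write N_k for the number of ground terms of depth ≤ k. A term of depth ≤ k is either a constant or a function symbol applied to arguments of depth ≤ k−1, so N_k = 1 + N_{k-1}^2.
N_0 = 1
N_1 = 1 + 1^2 = 2
N_2 = 1 + 2^2 = 5
Explicitly: r, times(r, r), times(r, times(r, r)), times(times(r, r), r), times(times(r, r), times(r, r)).

5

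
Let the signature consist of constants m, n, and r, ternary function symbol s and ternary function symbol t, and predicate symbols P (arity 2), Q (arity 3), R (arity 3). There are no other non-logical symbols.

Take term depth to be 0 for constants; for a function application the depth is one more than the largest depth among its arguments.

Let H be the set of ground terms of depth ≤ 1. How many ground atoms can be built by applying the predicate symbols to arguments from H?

373635

First count ground terms of depth ≤ 1.
Count level by level. With function symbols s/3, t/3, the terms of depth ≤ k are the 3 constants together with each function applied to depth-≤(k−1) tuples, so N_k = 3 + N_{k-1}^3 + N_{k-1}^3.
N_0 = 3
N_1 = 3 + 3^3 + 3^3 = 57
So |H| = 57.
Ground atoms are formed by filling each argument slot of a predicate with a term from H, so an r-ary predicate gives |H|^r atoms:
  P: 57^2 = 3249;  Q: 57^3 = 185193;  R: 57^3 = 185193
Total ground atoms: 3249 + 185193 + 185193 = 373635.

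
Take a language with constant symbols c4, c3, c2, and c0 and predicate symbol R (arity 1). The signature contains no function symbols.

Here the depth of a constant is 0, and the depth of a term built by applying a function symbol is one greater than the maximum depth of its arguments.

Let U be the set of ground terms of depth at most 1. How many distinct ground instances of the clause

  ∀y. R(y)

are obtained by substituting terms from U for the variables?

4

Ground terms of depth ≤ 1:
  With no function symbols every ground term is a constant, so there are exactly 4 ground terms at every depth bound.
  N_0 = 4
  N_1 = 4
  Explicitly: c4, c3, c2, c0.
So there are 4 ground terms available for substitution.
There is 1 variable to instantiate (y),  occurring in at least one literal, so different choices give different ground instances.
Number of ground instances = 4.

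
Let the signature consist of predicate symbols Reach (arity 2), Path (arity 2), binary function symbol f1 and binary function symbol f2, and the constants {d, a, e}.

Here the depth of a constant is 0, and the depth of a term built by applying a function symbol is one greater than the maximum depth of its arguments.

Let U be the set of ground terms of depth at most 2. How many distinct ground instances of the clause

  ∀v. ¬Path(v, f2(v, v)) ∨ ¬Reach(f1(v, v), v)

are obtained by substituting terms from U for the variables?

Ground terms of depth ≤ 2:
  Write N_k for the number of ground terms of depth ≤ k. A term of depth ≤ k is either a constant or a function symbol applied to arguments of depth ≤ k−1, so N_k = 3 + N_{k-1}^2 + N_{k-1}^2.
  N_0 = 3
  N_1 = 3 + 3^2 + 3^2 = 21
  N_2 = 3 + 21^2 + 21^2 = 885
So there are 885 ground terms available for substitution.
The clause has 1 distinct variable (v), which appears in the body. In the free term algebra distinct substitutions yield syntactically distinct ground instances.
Number of ground instances = 885.

885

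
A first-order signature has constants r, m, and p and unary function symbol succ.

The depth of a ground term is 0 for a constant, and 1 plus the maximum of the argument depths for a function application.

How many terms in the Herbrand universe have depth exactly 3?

Count level by level. With function symbols succ/1, the terms of depth ≤ k are the 3 constants together with each function applied to depth-≤(k−1) tuples, so N_k = 3 + N_{k-1}.
N_0 = 3
N_1 = 3 + 3 = 6
N_2 = 3 + 6 = 9
N_3 = 3 + 9 = 12
Terms of depth exactly 3: N_3 − N_2 = 12 − 9 = 3.

3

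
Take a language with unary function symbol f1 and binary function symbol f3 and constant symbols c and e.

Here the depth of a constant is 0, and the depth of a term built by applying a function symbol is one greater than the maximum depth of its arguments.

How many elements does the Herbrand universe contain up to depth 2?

74

Count level by level. With function symbols f1/1, f3/2, the terms of depth ≤ k are the 2 constants together with each function applied to depth-≤(k−1) tuples, so N_k = 2 + N_{k-1} + N_{k-1}^2.
N_0 = 2
N_1 = 2 + 2 + 2^2 = 8
N_2 = 2 + 8 + 8^2 = 74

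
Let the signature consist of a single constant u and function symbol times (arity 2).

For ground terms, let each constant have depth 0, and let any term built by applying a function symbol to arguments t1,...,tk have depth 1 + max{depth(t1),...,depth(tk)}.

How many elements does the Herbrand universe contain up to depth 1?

Write N_k for the number of ground terms of depth ≤ k. A term of depth ≤ k is either a constant or a function symbol applied to arguments of depth ≤ k−1, so N_k = 1 + N_{k-1}^2.
N_0 = 1
N_1 = 1 + 1^2 = 2

2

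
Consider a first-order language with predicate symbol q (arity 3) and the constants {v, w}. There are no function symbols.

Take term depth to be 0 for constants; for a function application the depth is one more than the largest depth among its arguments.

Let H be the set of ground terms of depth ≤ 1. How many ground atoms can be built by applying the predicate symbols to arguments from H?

8

First count ground terms of depth ≤ 1.
With no function symbols every ground term is a constant, so there are exactly 2 ground terms at every depth bound.
N_0 = 2
N_1 = 2
Explicitly: v, w.
So |H| = 2.
A ground atom is a predicate applied to a tuple of terms from H, so the count is the sum over predicates of |H|^arity:
  q: 2^3 = 8
Total ground atoms: 8.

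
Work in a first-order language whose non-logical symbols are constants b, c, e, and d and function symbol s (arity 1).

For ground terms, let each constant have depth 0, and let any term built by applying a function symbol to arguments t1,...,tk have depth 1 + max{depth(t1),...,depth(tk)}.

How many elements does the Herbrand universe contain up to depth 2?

12

If N_k denotes the number of depth-≤k ground terms, the 4 constants give N_0 = 4, and each function symbol of arity r contributes N_{k-1}^r new terms at level k: N_k = 4 + N_{k-1}.
N_0 = 4
N_1 = 4 + 4 = 8
N_2 = 4 + 8 = 12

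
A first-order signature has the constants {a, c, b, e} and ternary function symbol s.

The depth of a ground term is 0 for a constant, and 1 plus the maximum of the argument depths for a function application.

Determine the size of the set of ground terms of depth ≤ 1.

If N_k denotes the number of depth-≤k ground terms, the 4 constants give N_0 = 4, and each function symbol of arity r contributes N_{k-1}^r new terms at level k: N_k = 4 + N_{k-1}^3.
N_0 = 4
N_1 = 4 + 4^3 = 68

68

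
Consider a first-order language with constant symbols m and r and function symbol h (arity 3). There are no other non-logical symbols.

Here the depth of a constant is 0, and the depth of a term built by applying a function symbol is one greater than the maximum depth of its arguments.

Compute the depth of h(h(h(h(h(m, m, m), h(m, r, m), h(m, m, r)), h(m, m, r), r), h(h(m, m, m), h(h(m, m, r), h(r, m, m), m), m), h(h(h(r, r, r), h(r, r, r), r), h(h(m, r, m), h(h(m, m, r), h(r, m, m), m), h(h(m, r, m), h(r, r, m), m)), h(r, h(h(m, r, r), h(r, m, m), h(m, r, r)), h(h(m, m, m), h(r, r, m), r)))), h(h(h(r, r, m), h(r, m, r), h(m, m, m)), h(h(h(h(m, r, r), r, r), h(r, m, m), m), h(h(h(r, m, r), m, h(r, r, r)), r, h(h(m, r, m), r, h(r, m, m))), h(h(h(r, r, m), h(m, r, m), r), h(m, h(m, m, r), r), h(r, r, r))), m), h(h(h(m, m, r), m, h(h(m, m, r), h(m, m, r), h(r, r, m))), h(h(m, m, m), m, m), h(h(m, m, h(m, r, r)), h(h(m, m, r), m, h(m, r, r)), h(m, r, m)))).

depth(h(m, m, m)) = 1 + max(0, 0, 0) = 1
depth(h(m, r, m)) = 1 + max(0, 0, 0) = 1
depth(h(m, m, r)) = 1 + max(0, 0, 0) = 1
depth(h(h(m, m, m), h(m, r, m), h(m, m, r))) = 1 + max(1, 1, 1) = 2
depth(h(h(h(m, m, m), h(m, r, m), h(m, m, r)), h(m, m, r), r)) = 1 + max(2, 1, 0) = 3
depth(h(r, m, m)) = 1 + max(0, 0, 0) = 1
depth(h(h(m, m, r), h(r, m, m), m)) = 1 + max(1, 1, 0) = 2
depth(h(h(m, m, m), h(h(m, m, r), h(r, m, m), m), m)) = 1 + max(1, 2, 0) = 3
depth(h(r, r, r)) = 1 + max(0, 0, 0) = 1
depth(h(h(r, r, r), h(r, r, r), r)) = 1 + max(1, 1, 0) = 2
depth(h(r, r, m)) = 1 + max(0, 0, 0) = 1
depth(h(h(m, r, m), h(r, r, m), m)) = 1 + max(1, 1, 0) = 2
depth(h(h(m, r, m), h(h(m, m, r), h(r, m, m), m), h(h(m, r, m), h(r, r, m), m))) = 1 + max(1, 2, 2) = 3
depth(h(m, r, r)) = 1 + max(0, 0, 0) = 1
depth(h(h(m, r, r), h(r, m, m), h(m, r, r))) = 1 + max(1, 1, 1) = 2
depth(h(h(m, m, m), h(r, r, m), r)) = 1 + max(1, 1, 0) = 2
depth(h(r, h(h(m, r, r), h(r, m, m), h(m, r, r)), h(h(m, m, m), h(r, r, m), r))) = 1 + max(0, 2, 2) = 3
depth(h(h(h(r, r, r), h(r, r, r), r), h(h(m, r, m), h(h(m, m, r), h(r, m, m), m), h(h(m, r, m), h(r, r, m), m)), h(r, h(h(m, r, r), h(r, m, m), h(m, r, r)), h(h(m, m, m), h(r, r, m), r)))) = 1 + max(2, 3, 3) = 4
depth(h(h(h(h(m, m, m), h(m, r, m), h(m, m, r)), h(m, m, r), r), h(h(m, m, m), h(h(m, m, r), h(r, m, m), m), m), h(h(h(r, r, r), h(r, r, r), r), h(h(m, r, m), h(h(m, m, r), h(r, m, m), m), h(h(m, r, m), h(r, r, m), m)), h(r, h(h(m, r, r), h(r, m, m), h(m, r, r)), h(h(m, m, m), h(r, r, m), r))))) = 1 + max(3, 3, 4) = 5
depth(h(r, m, r)) = 1 + max(0, 0, 0) = 1
depth(h(h(r, r, m), h(r, m, r), h(m, m, m))) = 1 + max(1, 1, 1) = 2
depth(h(h(m, r, r), r, r)) = 1 + max(1, 0, 0) = 2
depth(h(h(h(m, r, r), r, r), h(r, m, m), m)) = 1 + max(2, 1, 0) = 3
depth(h(h(r, m, r), m, h(r, r, r))) = 1 + max(1, 0, 1) = 2
depth(h(h(m, r, m), r, h(r, m, m))) = 1 + max(1, 0, 1) = 2
depth(h(h(h(r, m, r), m, h(r, r, r)), r, h(h(m, r, m), r, h(r, m, m)))) = 1 + max(2, 0, 2) = 3
depth(h(h(r, r, m), h(m, r, m), r)) = 1 + max(1, 1, 0) = 2
depth(h(m, h(m, m, r), r)) = 1 + max(0, 1, 0) = 2
depth(h(h(h(r, r, m), h(m, r, m), r), h(m, h(m, m, r), r), h(r, r, r))) = 1 + max(2, 2, 1) = 3
depth(h(h(h(h(m, r, r), r, r), h(r, m, m), m), h(h(h(r, m, r), m, h(r, r, r)), r, h(h(m, r, m), r, h(r, m, m))), h(h(h(r, r, m), h(m, r, m), r), h(m, h(m, m, r), r), h(r, r, r)))) = 1 + max(3, 3, 3) = 4
depth(h(h(h(r, r, m), h(r, m, r), h(m, m, m)), h(h(h(h(m, r, r), r, r), h(r, m, m), m), h(h(h(r, m, r), m, h(r, r, r)), r, h(h(m, r, m), r, h(r, m, m))), h(h(h(r, r, m), h(m, r, m), r), h(m, h(m, m, r), r), h(r, r, r))), m)) = 1 + max(2, 4, 0) = 5
depth(h(h(m, m, r), h(m, m, r), h(r, r, m))) = 1 + max(1, 1, 1) = 2
depth(h(h(m, m, r), m, h(h(m, m, r), h(m, m, r), h(r, r, m)))) = 1 + max(1, 0, 2) = 3
depth(h(h(m, m, m), m, m)) = 1 + max(1, 0, 0) = 2
depth(h(m, m, h(m, r, r))) = 1 + max(0, 0, 1) = 2
depth(h(h(m, m, r), m, h(m, r, r))) = 1 + max(1, 0, 1) = 2
depth(h(h(m, m, h(m, r, r)), h(h(m, m, r), m, h(m, r, r)), h(m, r, m))) = 1 + max(2, 2, 1) = 3
depth(h(h(h(m, m, r), m, h(h(m, m, r), h(m, m, r), h(r, r, m))), h(h(m, m, m), m, m), h(h(m, m, h(m, r, r)), h(h(m, m, r), m, h(m, r, r)), h(m, r, m)))) = 1 + max(3, 2, 3) = 4
depth(h(h(h(h(h(m, m, m), h(m, r, m), h(m, m, r)), h(m, m, r), r), h(h(m, m, m), h(h(m, m, r), h(r, m, m), m), m), h(h(h(r, r, r), h(r, r, r), r), h(h(m, r, m), h(h(m, m, r), h(r, m, m), m), h(h(m, r, m), h(r, r, m), m)), h(r, h(h(m, r, r), h(r, m, m), h(m, r, r)), h(h(m, m, m), h(r, r, m), r)))), h(h(h(r, r, m), h(r, m, r), h(m, m, m)), h(h(h(h(m, r, r), r, r), h(r, m, m), m), h(h(h(r, m, r), m, h(r, r, r)), r, h(h(m, r, m), r, h(r, m, m))), h(h(h(r, r, m), h(m, r, m), r), h(m, h(m, m, r), r), h(r, r, r))), m), h(h(h(m, m, r), m, h(h(m, m, r), h(m, m, r), h(r, r, m))), h(h(m, m, m), m, m), h(h(m, m, h(m, r, r)), h(h(m, m, r), m, h(m, r, r)), h(m, r, m))))) = 1 + max(5, 5, 4) = 6

6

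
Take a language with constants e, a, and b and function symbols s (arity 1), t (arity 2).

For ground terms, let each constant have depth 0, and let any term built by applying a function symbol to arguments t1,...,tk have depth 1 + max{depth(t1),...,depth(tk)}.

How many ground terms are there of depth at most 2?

243

If N_k denotes the number of depth-≤k ground terms, the 3 constants give N_0 = 3, and each function symbol of arity r contributes N_{k-1}^r new terms at level k: N_k = 3 + N_{k-1} + N_{k-1}^2.
N_0 = 3
N_1 = 3 + 3 + 3^2 = 15
N_2 = 3 + 15 + 15^2 = 243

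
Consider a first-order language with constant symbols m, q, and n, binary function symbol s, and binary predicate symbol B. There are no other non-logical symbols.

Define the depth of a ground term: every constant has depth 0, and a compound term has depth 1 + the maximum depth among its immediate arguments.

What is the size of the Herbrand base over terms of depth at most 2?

First count ground terms of depth ≤ 2.
Count level by level. With function symbols s/2, the terms of depth ≤ k are the 3 constants together with each function applied to depth-≤(k−1) tuples, so N_k = 3 + N_{k-1}^2.
N_0 = 3
N_1 = 3 + 3^2 = 12
N_2 = 3 + 12^2 = 147
So |H| = 147.
Each predicate of arity r yields |H|^r ground atoms (one per choice of an r-tuple from H):
  B: 147^2 = 21609
Total ground atoms: 21609.

21609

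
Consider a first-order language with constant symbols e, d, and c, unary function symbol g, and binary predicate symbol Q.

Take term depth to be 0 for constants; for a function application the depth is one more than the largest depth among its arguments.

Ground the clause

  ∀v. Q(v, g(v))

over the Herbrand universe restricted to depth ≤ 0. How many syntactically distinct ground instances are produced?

Ground terms of depth ≤ 0:
  Write N_k for the number of ground terms of depth ≤ k. A term of depth ≤ k is either a constant or a function symbol applied to arguments of depth ≤ k−1, so N_k = 3 + N_{k-1}.
  N_0 = 3
So there are 3 ground terms available for substitution.
The clause has 1 distinct variable (v), which appears in the body. In the free term algebra distinct substitutions yield syntactically distinct ground instances.
Number of ground instances = 3.

3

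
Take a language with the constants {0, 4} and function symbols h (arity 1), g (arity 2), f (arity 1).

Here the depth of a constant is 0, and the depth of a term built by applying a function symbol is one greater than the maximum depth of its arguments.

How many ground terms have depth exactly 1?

Write N_k for the number of ground terms of depth ≤ k. A term of depth ≤ k is either a constant or a function symbol applied to arguments of depth ≤ k−1, so N_k = 2 + N_{k-1} + N_{k-1}^2 + N_{k-1}.
N_0 = 2
N_1 = 2 + 2 + 2^2 + 2 = 10
Terms of depth exactly 1: N_1 − N_0 = 10 − 2 = 8.

8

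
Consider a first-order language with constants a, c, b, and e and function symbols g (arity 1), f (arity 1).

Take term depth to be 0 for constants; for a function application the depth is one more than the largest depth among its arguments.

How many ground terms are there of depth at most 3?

Let N_k = |{terms of depth ≤ k}|. Then N_0 = 4 and N_k = 4 + N_{k-1} + N_{k-1} for k ≥ 1 (one summand per function symbol, arity giving the exponent).
N_0 = 4
N_1 = 4 + 4 + 4 = 12
N_2 = 4 + 12 + 12 = 28
N_3 = 4 + 28 + 28 = 60

60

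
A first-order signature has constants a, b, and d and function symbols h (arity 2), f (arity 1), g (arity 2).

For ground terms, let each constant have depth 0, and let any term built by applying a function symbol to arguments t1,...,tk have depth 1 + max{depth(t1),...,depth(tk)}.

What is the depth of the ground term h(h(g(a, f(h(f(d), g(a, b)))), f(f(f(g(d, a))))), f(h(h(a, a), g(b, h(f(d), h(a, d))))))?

6

depth(f(d)) = 1 + depth(d) = 1 + 0 = 1
depth(g(a, b)) = 1 + max(0, 0) = 1
depth(h(f(d), g(a, b))) = 1 + max(1, 1) = 2
depth(f(h(f(d), g(a, b)))) = 1 + depth(h(f(d), g(a, b))) = 1 + 2 = 3
depth(g(a, f(h(f(d), g(a, b))))) = 1 + max(0, 3) = 4
depth(g(d, a)) = 1 + max(0, 0) = 1
depth(f(g(d, a))) = 1 + depth(g(d, a)) = 1 + 1 = 2
depth(f(f(g(d, a)))) = 1 + depth(f(g(d, a))) = 1 + 2 = 3
depth(f(f(f(g(d, a))))) = 1 + depth(f(f(g(d, a)))) = 1 + 3 = 4
depth(h(g(a, f(h(f(d), g(a, b)))), f(f(f(g(d, a)))))) = 1 + max(4, 4) = 5
depth(h(a, a)) = 1 + max(0, 0) = 1
depth(h(a, d)) = 1 + max(0, 0) = 1
depth(h(f(d), h(a, d))) = 1 + max(1, 1) = 2
depth(g(b, h(f(d), h(a, d)))) = 1 + max(0, 2) = 3
depth(h(h(a, a), g(b, h(f(d), h(a, d))))) = 1 + max(1, 3) = 4
depth(f(h(h(a, a), g(b, h(f(d), h(a, d)))))) = 1 + depth(h(h(a, a), g(b, h(f(d), h(a, d))))) = 1 + 4 = 5
depth(h(h(g(a, f(h(f(d), g(a, b)))), f(f(f(g(d, a))))), f(h(h(a, a), g(b, h(f(d), h(a, d))))))) = 1 + max(5, 5) = 6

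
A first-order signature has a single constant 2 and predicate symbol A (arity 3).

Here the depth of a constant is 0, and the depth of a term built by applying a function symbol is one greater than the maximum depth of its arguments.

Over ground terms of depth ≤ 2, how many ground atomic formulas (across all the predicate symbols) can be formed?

First count ground terms of depth ≤ 2.
With no function symbols every ground term is a constant, so there is exactly 1 ground term at every depth bound.
N_0 = 1
N_1 = 1
N_2 = 1
So |H| = 1.
For each predicate symbol, the number of ground atoms is |H| raised to its arity; summing:
  A: 1^3 = 1
Total ground atoms: 1.

1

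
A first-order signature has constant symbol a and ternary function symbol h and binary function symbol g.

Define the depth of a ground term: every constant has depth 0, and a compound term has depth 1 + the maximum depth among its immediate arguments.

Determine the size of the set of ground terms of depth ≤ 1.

If N_k denotes the number of depth-≤k ground terms, the 1 constant gives N_0 = 1, and each function symbol of arity r contributes N_{k-1}^r new terms at level k: N_k = 1 + N_{k-1}^3 + N_{k-1}^2.
N_0 = 1
N_1 = 1 + 1^3 + 1^2 = 3
Explicitly: a, h(a, a, a), g(a, a).

3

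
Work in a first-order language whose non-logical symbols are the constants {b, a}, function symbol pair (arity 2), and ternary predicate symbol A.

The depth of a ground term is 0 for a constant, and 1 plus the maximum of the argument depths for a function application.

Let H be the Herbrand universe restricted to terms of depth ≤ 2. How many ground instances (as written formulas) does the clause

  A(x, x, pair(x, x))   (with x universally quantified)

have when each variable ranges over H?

Ground terms of depth ≤ 2:
  If N_k denotes the number of depth-≤k ground terms, the 2 constants give N_0 = 2, and each function symbol of arity r contributes N_{k-1}^r new terms at level k: N_k = 2 + N_{k-1}^2.
  N_0 = 2
  N_1 = 2 + 2^2 = 6
  N_2 = 2 + 6^2 = 38
So there are 38 ground terms available for substitution.
The body mentions the single quantified variable x; since ground terms form a free algebra, no two substitutions collapse to the same formula.
Number of ground instances = 38.

38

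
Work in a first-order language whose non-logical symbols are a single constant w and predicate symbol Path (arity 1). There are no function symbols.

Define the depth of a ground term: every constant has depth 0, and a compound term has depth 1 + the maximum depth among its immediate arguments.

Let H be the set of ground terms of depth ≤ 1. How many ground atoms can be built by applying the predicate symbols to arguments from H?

1

First count ground terms of depth ≤ 1.
With no function symbols every ground term is a constant, so there is exactly 1 ground term at every depth bound.
N_0 = 1
N_1 = 1
So |H| = 1.
A ground atom is a predicate applied to a tuple of terms from H, so the count is the sum over predicates of |H|^arity:
  Path: 1
Total ground atoms: 1.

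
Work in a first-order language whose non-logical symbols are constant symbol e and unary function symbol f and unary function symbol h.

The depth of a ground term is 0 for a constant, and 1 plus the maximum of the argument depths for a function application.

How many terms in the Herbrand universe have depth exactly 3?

8

Let N_k = |{terms of depth ≤ k}|. Then N_0 = 1 and N_k = 1 + N_{k-1} + N_{k-1} for k ≥ 1 (one summand per function symbol, arity giving the exponent).
N_0 = 1
N_1 = 1 + 1 + 1 = 3
N_2 = 1 + 3 + 3 = 7
N_3 = 1 + 7 + 7 = 15
Terms of depth exactly 3: N_3 − N_2 = 15 − 7 = 8.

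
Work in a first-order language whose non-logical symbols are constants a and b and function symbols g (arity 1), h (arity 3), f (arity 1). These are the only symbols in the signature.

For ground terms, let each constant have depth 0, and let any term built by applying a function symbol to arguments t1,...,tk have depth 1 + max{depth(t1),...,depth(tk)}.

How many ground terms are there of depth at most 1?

14

Write N_k for the number of ground terms of depth ≤ k. A term of depth ≤ k is either a constant or a function symbol applied to arguments of depth ≤ k−1, so N_k = 2 + N_{k-1} + N_{k-1}^3 + N_{k-1}.
N_0 = 2
N_1 = 2 + 2 + 2^3 + 2 = 14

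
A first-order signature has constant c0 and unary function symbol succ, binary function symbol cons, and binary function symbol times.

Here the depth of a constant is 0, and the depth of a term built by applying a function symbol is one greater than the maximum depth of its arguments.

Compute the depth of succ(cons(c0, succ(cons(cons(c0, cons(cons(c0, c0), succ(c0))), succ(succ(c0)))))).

7

depth(cons(c0, c0)) = 1 + max(0, 0) = 1
depth(succ(c0)) = 1 + depth(c0) = 1 + 0 = 1
depth(cons(cons(c0, c0), succ(c0))) = 1 + max(1, 1) = 2
depth(cons(c0, cons(cons(c0, c0), succ(c0)))) = 1 + max(0, 2) = 3
depth(succ(succ(c0))) = 1 + depth(succ(c0)) = 1 + 1 = 2
depth(cons(cons(c0, cons(cons(c0, c0), succ(c0))), succ(succ(c0)))) = 1 + max(3, 2) = 4
depth(succ(cons(cons(c0, cons(cons(c0, c0), succ(c0))), succ(succ(c0))))) = 1 + depth(cons(cons(c0, cons(cons(c0, c0), succ(c0))), succ(succ(c0)))) = 1 + 4 = 5
depth(cons(c0, succ(cons(cons(c0, cons(cons(c0, c0), succ(c0))), succ(succ(c0)))))) = 1 + max(0, 5) = 6
depth(succ(cons(c0, succ(cons(cons(c0, cons(cons(c0, c0), succ(c0))), succ(succ(c0))))))) = 1 + depth(cons(c0, succ(cons(cons(c0, cons(cons(c0, c0), succ(c0))), succ(succ(c0)))))) = 1 + 6 = 7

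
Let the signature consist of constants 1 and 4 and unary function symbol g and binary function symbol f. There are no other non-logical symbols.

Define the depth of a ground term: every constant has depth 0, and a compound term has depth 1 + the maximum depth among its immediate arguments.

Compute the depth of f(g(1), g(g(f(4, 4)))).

4

depth(g(1)) = 1 + depth(1) = 1 + 0 = 1
depth(f(4, 4)) = 1 + max(0, 0) = 1
depth(g(f(4, 4))) = 1 + depth(f(4, 4)) = 1 + 1 = 2
depth(g(g(f(4, 4)))) = 1 + depth(g(f(4, 4))) = 1 + 2 = 3
depth(f(g(1), g(g(f(4, 4))))) = 1 + max(1, 3) = 4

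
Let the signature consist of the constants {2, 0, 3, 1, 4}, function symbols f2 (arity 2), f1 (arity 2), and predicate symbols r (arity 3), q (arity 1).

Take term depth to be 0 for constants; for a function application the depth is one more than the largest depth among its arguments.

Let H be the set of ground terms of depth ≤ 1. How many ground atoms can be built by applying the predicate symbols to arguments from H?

First count ground terms of depth ≤ 1.
If N_k denotes the number of depth-≤k ground terms, the 5 constants give N_0 = 5, and each function symbol of arity r contributes N_{k-1}^r new terms at level k: N_k = 5 + N_{k-1}^2 + N_{k-1}^2.
N_0 = 5
N_1 = 5 + 5^2 + 5^2 = 55
So |H| = 55.
For each predicate symbol, the number of ground atoms is |H| raised to its arity; summing:
  r: 55^3 = 166375;  q: 55
Total ground atoms: 166375 + 55 = 166430.

166430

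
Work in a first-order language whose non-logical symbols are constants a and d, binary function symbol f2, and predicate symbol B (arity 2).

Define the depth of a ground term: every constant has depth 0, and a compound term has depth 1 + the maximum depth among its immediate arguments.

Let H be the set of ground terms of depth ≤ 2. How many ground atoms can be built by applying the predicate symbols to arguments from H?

1444

First count ground terms of depth ≤ 2.
Count level by level. With function symbols f2/2, the terms of depth ≤ k are the 2 constants together with each function applied to depth-≤(k−1) tuples, so N_k = 2 + N_{k-1}^2.
N_0 = 2
N_1 = 2 + 2^2 = 6
N_2 = 2 + 6^2 = 38
So |H| = 38.
A ground atom is a predicate applied to a tuple of terms from H, so the count is the sum over predicates of |H|^arity:
  B: 38^2 = 1444
Total ground atoms: 1444.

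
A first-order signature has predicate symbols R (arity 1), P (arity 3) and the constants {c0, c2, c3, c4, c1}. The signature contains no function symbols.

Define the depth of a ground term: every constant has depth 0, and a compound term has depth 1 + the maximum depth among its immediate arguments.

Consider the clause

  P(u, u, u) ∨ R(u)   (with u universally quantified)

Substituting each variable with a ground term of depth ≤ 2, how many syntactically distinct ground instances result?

5

Ground terms of depth ≤ 2:
  With no function symbols every ground term is a constant, so there are exactly 5 ground terms at every depth bound.
  N_0 = 5
  N_1 = 5
  N_2 = 5
  Explicitly: c0, c2, c3, c4, c1.
So there are 5 ground terms available for substitution.
The variable u ranges independently over the available ground terms, and distinct assignments produce distinct instances.
Number of ground instances = 5.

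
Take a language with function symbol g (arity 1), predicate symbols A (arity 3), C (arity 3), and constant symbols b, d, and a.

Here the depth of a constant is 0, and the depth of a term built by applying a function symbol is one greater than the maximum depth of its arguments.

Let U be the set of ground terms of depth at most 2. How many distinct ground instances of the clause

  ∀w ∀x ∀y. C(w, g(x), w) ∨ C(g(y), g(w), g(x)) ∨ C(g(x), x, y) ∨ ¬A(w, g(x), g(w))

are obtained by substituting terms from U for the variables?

729

Ground terms of depth ≤ 2:
  If N_k denotes the number of depth-≤k ground terms, the 3 constants give N_0 = 3, and each function symbol of arity r contributes N_{k-1}^r new terms at level k: N_k = 3 + N_{k-1}.
  N_0 = 3
  N_1 = 3 + 3 = 6
  N_2 = 3 + 6 = 9
So there are 9 ground terms available for substitution.
The body mentions every one of the 3 quantified variables; since ground terms form a free algebra, no two substitutions collapse to the same formula.
Number of ground instances = 9^3 = 729.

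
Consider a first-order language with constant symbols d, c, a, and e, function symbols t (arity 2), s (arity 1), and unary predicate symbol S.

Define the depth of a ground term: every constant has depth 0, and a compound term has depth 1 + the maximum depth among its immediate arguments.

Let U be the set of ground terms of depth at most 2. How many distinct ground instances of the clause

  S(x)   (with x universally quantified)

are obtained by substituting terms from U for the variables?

Ground terms of depth ≤ 2:
  Write N_k for the number of ground terms of depth ≤ k. A term of depth ≤ k is either a constant or a function symbol applied to arguments of depth ≤ k−1, so N_k = 4 + N_{k-1}^2 + N_{k-1}.
  N_0 = 4
  N_1 = 4 + 4^2 + 4 = 24
  N_2 = 4 + 24^2 + 24 = 604
So there are 604 ground terms available for substitution.
The variable x ranges independently over the available ground terms, and distinct assignments produce distinct instances.
Number of ground instances = 604.

604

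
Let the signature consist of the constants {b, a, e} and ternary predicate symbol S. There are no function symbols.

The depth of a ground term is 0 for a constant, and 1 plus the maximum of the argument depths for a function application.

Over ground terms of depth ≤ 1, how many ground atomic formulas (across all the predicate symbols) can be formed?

First count ground terms of depth ≤ 1.
With no function symbols every ground term is a constant, so there are exactly 3 ground terms at every depth bound.
N_0 = 3
N_1 = 3
So |H| = 3.
A ground atom is a predicate applied to a tuple of terms from H, so the count is the sum over predicates of |H|^arity:
  S: 3^3 = 27
Total ground atoms: 27.

27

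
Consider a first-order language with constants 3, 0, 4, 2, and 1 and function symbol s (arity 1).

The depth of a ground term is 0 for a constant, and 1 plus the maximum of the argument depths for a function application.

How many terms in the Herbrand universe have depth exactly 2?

5

Let N_k count ground terms of depth at most k. Each non-constant term of depth ≤ k is some function symbol applied to depth-≤(k−1) arguments, giving N_k = 5 + N_{k-1}.
N_0 = 5
N_1 = 5 + 5 = 10
N_2 = 5 + 10 = 15
Terms of depth exactly 2: N_2 − N_1 = 15 − 10 = 5.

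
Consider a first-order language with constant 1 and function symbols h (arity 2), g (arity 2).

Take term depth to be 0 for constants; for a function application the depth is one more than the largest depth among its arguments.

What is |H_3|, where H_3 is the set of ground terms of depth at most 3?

723

If N_k denotes the number of depth-≤k ground terms, the 1 constant gives N_0 = 1, and each function symbol of arity r contributes N_{k-1}^r new terms at level k: N_k = 1 + N_{k-1}^2 + N_{k-1}^2.
N_0 = 1
N_1 = 1 + 1^2 + 1^2 = 3
N_2 = 1 + 3^2 + 3^2 = 19
N_3 = 1 + 19^2 + 19^2 = 723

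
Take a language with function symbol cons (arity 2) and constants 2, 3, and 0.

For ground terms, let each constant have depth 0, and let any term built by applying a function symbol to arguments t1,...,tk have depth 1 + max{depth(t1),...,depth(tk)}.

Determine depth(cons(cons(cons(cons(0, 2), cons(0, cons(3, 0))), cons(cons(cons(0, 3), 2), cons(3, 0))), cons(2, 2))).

5

depth(cons(0, 2)) = 1 + max(0, 0) = 1
depth(cons(3, 0)) = 1 + max(0, 0) = 1
depth(cons(0, cons(3, 0))) = 1 + max(0, 1) = 2
depth(cons(cons(0, 2), cons(0, cons(3, 0)))) = 1 + max(1, 2) = 3
depth(cons(0, 3)) = 1 + max(0, 0) = 1
depth(cons(cons(0, 3), 2)) = 1 + max(1, 0) = 2
depth(cons(cons(cons(0, 3), 2), cons(3, 0))) = 1 + max(2, 1) = 3
depth(cons(cons(cons(0, 2), cons(0, cons(3, 0))), cons(cons(cons(0, 3), 2), cons(3, 0)))) = 1 + max(3, 3) = 4
depth(cons(2, 2)) = 1 + max(0, 0) = 1
depth(cons(cons(cons(cons(0, 2), cons(0, cons(3, 0))), cons(cons(cons(0, 3), 2), cons(3, 0))), cons(2, 2))) = 1 + max(4, 1) = 5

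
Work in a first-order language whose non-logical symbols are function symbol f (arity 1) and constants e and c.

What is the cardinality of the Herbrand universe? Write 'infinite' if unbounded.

The signature has at least one function symbol (f, arity 1) and at least one constant (e).
Iterating f gives infinitely many distinct ground terms: e, f(e), f(f(e)), ...
So the Herbrand universe is infinite.

infinite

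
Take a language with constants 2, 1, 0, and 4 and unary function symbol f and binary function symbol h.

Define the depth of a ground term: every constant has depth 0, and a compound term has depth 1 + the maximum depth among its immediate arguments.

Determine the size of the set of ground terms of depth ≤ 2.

604

Let N_k count ground terms of depth at most k. Each non-constant term of depth ≤ k is some function symbol applied to depth-≤(k−1) arguments, giving N_k = 4 + N_{k-1} + N_{k-1}^2.
N_0 = 4
N_1 = 4 + 4 + 4^2 = 24
N_2 = 4 + 24 + 24^2 = 604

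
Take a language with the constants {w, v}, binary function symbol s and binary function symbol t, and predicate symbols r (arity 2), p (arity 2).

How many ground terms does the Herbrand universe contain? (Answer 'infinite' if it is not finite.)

infinite

The signature has at least one function symbol (s, arity 2) and at least one constant (w).
Iterating s gives infinitely many distinct ground terms: w, s(w, w), s(s(w, w), s(w, w)), ...
So the Herbrand universe is infinite.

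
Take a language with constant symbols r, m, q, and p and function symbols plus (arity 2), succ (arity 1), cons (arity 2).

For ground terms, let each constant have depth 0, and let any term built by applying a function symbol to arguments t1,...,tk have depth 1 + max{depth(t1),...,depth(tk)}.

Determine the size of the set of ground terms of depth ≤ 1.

Write N_k for the number of ground terms of depth ≤ k. A term of depth ≤ k is either a constant or a function symbol applied to arguments of depth ≤ k−1, so N_k = 4 + N_{k-1}^2 + N_{k-1} + N_{k-1}^2.
N_0 = 4
N_1 = 4 + 4^2 + 4 + 4^2 = 40

40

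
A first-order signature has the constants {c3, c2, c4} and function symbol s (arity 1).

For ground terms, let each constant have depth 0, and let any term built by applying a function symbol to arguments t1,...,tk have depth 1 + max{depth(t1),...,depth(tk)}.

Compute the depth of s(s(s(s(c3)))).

depth(s(c3)) = 1 + depth(c3) = 1 + 0 = 1
depth(s(s(c3))) = 1 + depth(s(c3)) = 1 + 1 = 2
depth(s(s(s(c3)))) = 1 + depth(s(s(c3))) = 1 + 2 = 3
depth(s(s(s(s(c3))))) = 1 + depth(s(s(s(c3)))) = 1 + 3 = 4

4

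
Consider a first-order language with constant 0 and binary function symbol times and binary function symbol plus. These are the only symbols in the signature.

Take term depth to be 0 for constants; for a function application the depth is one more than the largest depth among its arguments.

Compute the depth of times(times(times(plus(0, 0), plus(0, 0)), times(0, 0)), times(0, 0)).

depth(plus(0, 0)) = 1 + max(0, 0) = 1
depth(times(plus(0, 0), plus(0, 0))) = 1 + max(1, 1) = 2
depth(times(0, 0)) = 1 + max(0, 0) = 1
depth(times(times(plus(0, 0), plus(0, 0)), times(0, 0))) = 1 + max(2, 1) = 3
depth(times(times(times(plus(0, 0), plus(0, 0)), times(0, 0)), times(0, 0))) = 1 + max(3, 1) = 4

4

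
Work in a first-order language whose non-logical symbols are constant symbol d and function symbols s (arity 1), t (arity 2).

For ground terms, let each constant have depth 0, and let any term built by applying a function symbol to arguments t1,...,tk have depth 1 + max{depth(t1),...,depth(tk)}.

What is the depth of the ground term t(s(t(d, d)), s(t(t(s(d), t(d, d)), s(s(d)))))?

depth(t(d, d)) = 1 + max(0, 0) = 1
depth(s(t(d, d))) = 1 + depth(t(d, d)) = 1 + 1 = 2
depth(s(d)) = 1 + depth(d) = 1 + 0 = 1
depth(t(s(d), t(d, d))) = 1 + max(1, 1) = 2
depth(s(s(d))) = 1 + depth(s(d)) = 1 + 1 = 2
depth(t(t(s(d), t(d, d)), s(s(d)))) = 1 + max(2, 2) = 3
depth(s(t(t(s(d), t(d, d)), s(s(d))))) = 1 + depth(t(t(s(d), t(d, d)), s(s(d)))) = 1 + 3 = 4
depth(t(s(t(d, d)), s(t(t(s(d), t(d, d)), s(s(d)))))) = 1 + max(2, 4) = 5

5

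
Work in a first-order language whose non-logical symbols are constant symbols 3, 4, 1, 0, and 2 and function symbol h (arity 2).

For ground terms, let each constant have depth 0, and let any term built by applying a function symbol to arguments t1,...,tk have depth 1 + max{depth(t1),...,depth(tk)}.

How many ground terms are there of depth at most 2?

905

If N_k denotes the number of depth-≤k ground terms, the 5 constants give N_0 = 5, and each function symbol of arity r contributes N_{k-1}^r new terms at level k: N_k = 5 + N_{k-1}^2.
N_0 = 5
N_1 = 5 + 5^2 = 30
N_2 = 5 + 30^2 = 905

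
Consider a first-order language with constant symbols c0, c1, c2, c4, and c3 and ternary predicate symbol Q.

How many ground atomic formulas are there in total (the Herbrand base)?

125

With no function symbols, the Herbrand universe is just the 5 constants.
Ground atoms per predicate: Q: 5^3 = 125.
Herbrand base size = 125 = 125.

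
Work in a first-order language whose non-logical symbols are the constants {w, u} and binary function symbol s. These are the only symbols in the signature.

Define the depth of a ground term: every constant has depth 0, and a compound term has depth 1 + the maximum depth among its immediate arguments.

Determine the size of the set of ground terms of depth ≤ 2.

Let N_k count ground terms of depth at most k. Each non-constant term of depth ≤ k is some function symbol applied to depth-≤(k−1) arguments, giving N_k = 2 + N_{k-1}^2.
N_0 = 2
N_1 = 2 + 2^2 = 6
N_2 = 2 + 6^2 = 38

38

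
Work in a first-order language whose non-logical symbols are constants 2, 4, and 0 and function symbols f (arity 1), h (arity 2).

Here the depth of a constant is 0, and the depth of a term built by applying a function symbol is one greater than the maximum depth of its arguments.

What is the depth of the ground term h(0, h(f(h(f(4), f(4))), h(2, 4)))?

depth(f(4)) = 1 + depth(4) = 1 + 0 = 1
depth(h(f(4), f(4))) = 1 + max(1, 1) = 2
depth(f(h(f(4), f(4)))) = 1 + depth(h(f(4), f(4))) = 1 + 2 = 3
depth(h(2, 4)) = 1 + max(0, 0) = 1
depth(h(f(h(f(4), f(4))), h(2, 4))) = 1 + max(3, 1) = 4
depth(h(0, h(f(h(f(4), f(4))), h(2, 4)))) = 1 + max(0, 4) = 5

5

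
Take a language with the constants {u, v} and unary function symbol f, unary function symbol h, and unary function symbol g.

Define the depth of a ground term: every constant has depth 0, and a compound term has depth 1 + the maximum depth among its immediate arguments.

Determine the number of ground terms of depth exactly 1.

Let N_k = |{terms of depth ≤ k}|. Then N_0 = 2 and N_k = 2 + N_{k-1} + N_{k-1} + N_{k-1} for k ≥ 1 (one summand per function symbol, arity giving the exponent).
N_0 = 2
N_1 = 2 + 2 + 2 + 2 = 8
Terms of depth exactly 1: N_1 − N_0 = 8 − 2 = 6.

6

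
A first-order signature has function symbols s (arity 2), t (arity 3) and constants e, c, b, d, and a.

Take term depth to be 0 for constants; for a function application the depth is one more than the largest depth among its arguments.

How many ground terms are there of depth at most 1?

Let N_k count ground terms of depth at most k. Each non-constant term of depth ≤ k is some function symbol applied to depth-≤(k−1) arguments, giving N_k = 5 + N_{k-1}^2 + N_{k-1}^3.
N_0 = 5
N_1 = 5 + 5^2 + 5^3 = 155

155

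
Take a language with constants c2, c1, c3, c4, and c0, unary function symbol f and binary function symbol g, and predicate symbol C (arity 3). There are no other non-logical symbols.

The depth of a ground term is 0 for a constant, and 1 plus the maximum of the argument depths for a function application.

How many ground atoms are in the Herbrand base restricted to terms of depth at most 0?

First count ground terms of depth ≤ 0.
Let N_k count ground terms of depth at most k. Each non-constant term of depth ≤ k is some function symbol applied to depth-≤(k−1) arguments, giving N_k = 5 + N_{k-1} + N_{k-1}^2.
N_0 = 5
So |H| = 5.
A ground atom is a predicate applied to a tuple of terms from H, so the count is the sum over predicates of |H|^arity:
  C: 5^3 = 125
Total ground atoms: 125.

125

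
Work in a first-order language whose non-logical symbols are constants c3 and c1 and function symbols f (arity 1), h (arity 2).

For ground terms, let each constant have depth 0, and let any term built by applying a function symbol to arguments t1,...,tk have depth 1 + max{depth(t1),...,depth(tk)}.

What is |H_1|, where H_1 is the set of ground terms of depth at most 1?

8

Let N_k count ground terms of depth at most k. Each non-constant term of depth ≤ k is some function symbol applied to depth-≤(k−1) arguments, giving N_k = 2 + N_{k-1} + N_{k-1}^2.
N_0 = 2
N_1 = 2 + 2 + 2^2 = 8
Explicitly: c3, c1, f(c3), f(c1), h(c3, c3), h(c3, c1), h(c1, c3), h(c1, c1).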